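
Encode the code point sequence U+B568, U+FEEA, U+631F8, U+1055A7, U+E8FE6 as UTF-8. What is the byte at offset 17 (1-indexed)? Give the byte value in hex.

0xBF

1-indexed offset 17 is 0-indexed offset 16.
U+B568 → 3-byte form EB 95 A8 at offsets 0–2.
U+FEEA → 3-byte form EF BB AA at offsets 3–5.
U+631F8 → 4-byte form F1 A3 87 B8 at offsets 6–9.
U+1055A7 → 4-byte form F4 85 96 A7 at offsets 10–13.
U+E8FE6 → 4-byte form F3 A8 BF A6 at offsets 14–17.
Offset 16 falls in char 5's range; it's byte 3 of F3 A8 BF A6 = 0xBF.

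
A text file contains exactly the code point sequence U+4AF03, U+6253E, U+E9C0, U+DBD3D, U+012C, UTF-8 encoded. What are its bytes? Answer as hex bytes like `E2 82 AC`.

U+4AF03: 4-byte form → F1 8A BC 83.
U+6253E: 4-byte form → F1 A2 94 BE.
U+E9C0: 3-byte form → EE A7 80.
U+DBD3D: 4-byte form → F3 9B B4 BD.
U+012C: 2-byte form → C4 AC.
Concatenated (17 bytes): F1 8A BC 83 F1 A2 94 BE EE A7 80 F3 9B B4 BD C4 AC.

F1 8A BC 83 F1 A2 94 BE EE A7 80 F3 9B B4 BD C4 AC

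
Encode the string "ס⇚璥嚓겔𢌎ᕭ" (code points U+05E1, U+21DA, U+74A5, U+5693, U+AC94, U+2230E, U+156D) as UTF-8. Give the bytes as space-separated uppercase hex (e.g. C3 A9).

U+05E1: 2-byte form → D7 A1.
U+21DA: 3-byte form → E2 87 9A.
U+74A5: 3-byte form → E7 92 A5.
U+5693: 3-byte form → E5 9A 93.
U+AC94: 3-byte form → EA B2 94.
U+2230E: 4-byte form → F0 A2 8C 8E.
U+156D: 3-byte form → E1 95 AD.
Concatenated (21 bytes): D7 A1 E2 87 9A E7 92 A5 E5 9A 93 EA B2 94 F0 A2 8C 8E E1 95 AD.

D7 A1 E2 87 9A E7 92 A5 E5 9A 93 EA B2 94 F0 A2 8C 8E E1 95 AD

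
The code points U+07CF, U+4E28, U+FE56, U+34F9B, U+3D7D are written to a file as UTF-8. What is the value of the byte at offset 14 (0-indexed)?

0xBD

U+07CF → 2-byte form DF 8F at offsets 0–1.
U+4E28 → 3-byte form E4 B8 A8 at offsets 2–4.
U+FE56 → 3-byte form EF B9 96 at offsets 5–7.
U+34F9B → 4-byte form F0 B4 BE 9B at offsets 8–11.
U+3D7D → 3-byte form E3 B5 BD at offsets 12–14.
Offset 14 falls in char 5's range; it's byte 3 of E3 B5 BD = 0xBD.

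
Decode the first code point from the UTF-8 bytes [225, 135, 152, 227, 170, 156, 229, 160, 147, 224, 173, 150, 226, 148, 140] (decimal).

U+11D8

Offset 0: leading byte 0xE1 = 11100001 → 3-byte char #1 = E1 87 98.
Leading byte 0xE1 = 11100001 matches 1110xxxx → 3-byte sequence.
Byte 1: 0xE1 = 11100001, payload 0001 (4 bits).
Byte 2: 0x87 = 10000111 (10xxxxxx ✓), payload 000111.
Byte 3: 0x98 = 10011000 (10xxxxxx ✓), payload 011000.
Concatenate: 0001000111011000 = 0x11D8 (16 bits → U+11D8).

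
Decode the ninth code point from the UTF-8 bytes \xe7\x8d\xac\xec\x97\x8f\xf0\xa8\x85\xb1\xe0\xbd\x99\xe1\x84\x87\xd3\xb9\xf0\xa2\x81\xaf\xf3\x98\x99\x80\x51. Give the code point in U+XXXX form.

U+0051

Offset 0: leading byte 0xE7 = 11100111 → 3-byte char #1 = E7 8D AC.
Offset 3: leading byte 0xEC = 11101100 → 3-byte char #2 = EC 97 8F.
Offset 6: leading byte 0xF0 = 11110000 → 4-byte char #3 = F0 A8 85 B1.
Offset 10: leading byte 0xE0 = 11100000 → 3-byte char #4 = E0 BD 99.
Offset 13: leading byte 0xE1 = 11100001 → 3-byte char #5 = E1 84 87.
Offset 16: leading byte 0xD3 = 11010011 → 2-byte char #6 = D3 B9.
Offset 18: leading byte 0xF0 = 11110000 → 4-byte char #7 = F0 A2 81 AF.
Offset 22: leading byte 0xF3 = 11110011 → 4-byte char #8 = F3 98 99 80.
Offset 26: leading byte 0x51 = 01010001 → 1-byte char #9 = 51.
Leading byte 0x51 = 01010001 matches 0xxxxxxx → 1-byte sequence.
Byte 1: 0x51 = 01010001, payload 1010001 (7 bits).
Concatenate: 1010001 = 0x51 (7 bits → U+0051).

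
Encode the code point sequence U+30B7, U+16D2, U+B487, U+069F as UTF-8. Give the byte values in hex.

U+30B7: 3-byte form → E3 82 B7.
U+16D2: 3-byte form → E1 9B 92.
U+B487: 3-byte form → EB 92 87.
U+069F: 2-byte form → DA 9F.
Concatenated (11 bytes): E3 82 B7 E1 9B 92 EB 92 87 DA 9F.

E3 82 B7 E1 9B 92 EB 92 87 DA 9F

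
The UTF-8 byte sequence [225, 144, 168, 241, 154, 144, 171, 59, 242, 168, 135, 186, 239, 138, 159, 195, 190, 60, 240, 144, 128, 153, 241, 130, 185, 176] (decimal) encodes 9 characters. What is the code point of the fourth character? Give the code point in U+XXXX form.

U+A81FA

Offset 0: leading byte 0xE1 = 11100001 → 3-byte char #1 = E1 90 A8.
Offset 3: leading byte 0xF1 = 11110001 → 4-byte char #2 = F1 9A 90 AB.
Offset 7: leading byte 0x3B = 00111011 → 1-byte char #3 = 3B.
Offset 8: leading byte 0xF2 = 11110010 → 4-byte char #4 = F2 A8 87 BA.
Leading byte 0xF2 = 11110010 matches 11110xxx → 4-byte sequence.
Byte 1: 0xF2 = 11110010, payload 010 (3 bits).
Byte 2: 0xA8 = 10101000 (10xxxxxx ✓), payload 101000.
Byte 3: 0x87 = 10000111 (10xxxxxx ✓), payload 000111.
Byte 4: 0xBA = 10111010 (10xxxxxx ✓), payload 111010.
Concatenate: 010101000000111111010 = 0xA81FA (21 bits → U+A81FA).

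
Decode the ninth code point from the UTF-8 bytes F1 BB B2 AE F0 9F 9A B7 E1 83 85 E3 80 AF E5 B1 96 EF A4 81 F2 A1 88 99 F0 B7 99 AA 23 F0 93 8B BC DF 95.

U+0023

Offset 0: leading byte 0xF1 = 11110001 → 4-byte char #1 = F1 BB B2 AE.
Offset 4: leading byte 0xF0 = 11110000 → 4-byte char #2 = F0 9F 9A B7.
Offset 8: leading byte 0xE1 = 11100001 → 3-byte char #3 = E1 83 85.
Offset 11: leading byte 0xE3 = 11100011 → 3-byte char #4 = E3 80 AF.
Offset 14: leading byte 0xE5 = 11100101 → 3-byte char #5 = E5 B1 96.
Offset 17: leading byte 0xEF = 11101111 → 3-byte char #6 = EF A4 81.
Offset 20: leading byte 0xF2 = 11110010 → 4-byte char #7 = F2 A1 88 99.
Offset 24: leading byte 0xF0 = 11110000 → 4-byte char #8 = F0 B7 99 AA.
Offset 28: leading byte 0x23 = 00100011 → 1-byte char #9 = 23.
Leading byte 0x23 = 00100011 matches 0xxxxxxx → 1-byte sequence.
Byte 1: 0x23 = 00100011, payload 0100011 (7 bits).
Concatenate: 0100011 = 0x23 (7 bits → U+0023).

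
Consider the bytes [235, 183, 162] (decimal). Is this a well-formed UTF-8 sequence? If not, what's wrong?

valid

Leading byte 0xEB = 11101011 → 3-byte form.
Continuation bytes 0xB7=10110111, 0xA2=10100010 all match 10xxxxxx.
Decoded value 0xBDE2 is ≥ 0x800 (shortest form) and not a surrogate.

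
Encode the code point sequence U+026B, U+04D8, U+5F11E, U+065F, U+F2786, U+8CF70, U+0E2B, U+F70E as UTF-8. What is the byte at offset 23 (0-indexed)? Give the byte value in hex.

U+026B → 2-byte form C9 AB at offsets 0–1.
U+04D8 → 2-byte form D3 98 at offsets 2–3.
U+5F11E → 4-byte form F1 9F 84 9E at offsets 4–7.
U+065F → 2-byte form D9 9F at offsets 8–9.
U+F2786 → 4-byte form F3 B2 9E 86 at offsets 10–13.
U+8CF70 → 4-byte form F2 8C BD B0 at offsets 14–17.
U+0E2B → 3-byte form E0 B8 AB at offsets 18–20.
U+F70E → 3-byte form EF 9C 8E at offsets 21–23.
Offset 23 falls in char 8's range; it's byte 3 of EF 9C 8E = 0x8E.

0x8E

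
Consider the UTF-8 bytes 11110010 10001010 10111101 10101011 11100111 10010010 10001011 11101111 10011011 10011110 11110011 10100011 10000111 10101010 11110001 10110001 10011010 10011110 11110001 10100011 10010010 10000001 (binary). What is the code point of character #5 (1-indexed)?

Offset 0: leading byte 0xF2 = 11110010 → 4-byte char #1 = F2 8A BD AB.
Offset 4: leading byte 0xE7 = 11100111 → 3-byte char #2 = E7 92 8B.
Offset 7: leading byte 0xEF = 11101111 → 3-byte char #3 = EF 9B 9E.
Offset 10: leading byte 0xF3 = 11110011 → 4-byte char #4 = F3 A3 87 AA.
Offset 14: leading byte 0xF1 = 11110001 → 4-byte char #5 = F1 B1 9A 9E.
Leading byte 0xF1 = 11110001 matches 11110xxx → 4-byte sequence.
Byte 1: 0xF1 = 11110001, payload 001 (3 bits).
Byte 2: 0xB1 = 10110001 (10xxxxxx ✓), payload 110001.
Byte 3: 0x9A = 10011010 (10xxxxxx ✓), payload 011010.
Byte 4: 0x9E = 10011110 (10xxxxxx ✓), payload 011110.
Concatenate: 001110001011010011110 = 0x7169E (21 bits → U+7169E).

U+7169E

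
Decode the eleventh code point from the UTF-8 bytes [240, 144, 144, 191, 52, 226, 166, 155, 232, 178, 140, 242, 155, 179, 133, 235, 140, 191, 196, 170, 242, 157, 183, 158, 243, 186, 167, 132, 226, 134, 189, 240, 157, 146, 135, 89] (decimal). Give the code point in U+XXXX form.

Offset 0: leading byte 0xF0 = 11110000 → 4-byte char #1 = F0 90 90 BF.
Offset 4: leading byte 0x34 = 00110100 → 1-byte char #2 = 34.
Offset 5: leading byte 0xE2 = 11100010 → 3-byte char #3 = E2 A6 9B.
Offset 8: leading byte 0xE8 = 11101000 → 3-byte char #4 = E8 B2 8C.
Offset 11: leading byte 0xF2 = 11110010 → 4-byte char #5 = F2 9B B3 85.
Offset 15: leading byte 0xEB = 11101011 → 3-byte char #6 = EB 8C BF.
Offset 18: leading byte 0xC4 = 11000100 → 2-byte char #7 = C4 AA.
Offset 20: leading byte 0xF2 = 11110010 → 4-byte char #8 = F2 9D B7 9E.
Offset 24: leading byte 0xF3 = 11110011 → 4-byte char #9 = F3 BA A7 84.
Offset 28: leading byte 0xE2 = 11100010 → 3-byte char #10 = E2 86 BD.
Offset 31: leading byte 0xF0 = 11110000 → 4-byte char #11 = F0 9D 92 87.
Leading byte 0xF0 = 11110000 matches 11110xxx → 4-byte sequence.
Byte 1: 0xF0 = 11110000, payload 000 (3 bits).
Byte 2: 0x9D = 10011101 (10xxxxxx ✓), payload 011101.
Byte 3: 0x92 = 10010010 (10xxxxxx ✓), payload 010010.
Byte 4: 0x87 = 10000111 (10xxxxxx ✓), payload 000111.
Concatenate: 000011101010010000111 = 0x1D487 (21 bits → U+1D487).

U+1D487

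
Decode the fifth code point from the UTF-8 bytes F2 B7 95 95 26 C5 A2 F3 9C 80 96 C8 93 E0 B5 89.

U+0213

Offset 0: leading byte 0xF2 = 11110010 → 4-byte char #1 = F2 B7 95 95.
Offset 4: leading byte 0x26 = 00100110 → 1-byte char #2 = 26.
Offset 5: leading byte 0xC5 = 11000101 → 2-byte char #3 = C5 A2.
Offset 7: leading byte 0xF3 = 11110011 → 4-byte char #4 = F3 9C 80 96.
Offset 11: leading byte 0xC8 = 11001000 → 2-byte char #5 = C8 93.
Leading byte 0xC8 = 11001000 matches 110xxxxx → 2-byte sequence.
Byte 1: 0xC8 = 11001000, payload 01000 (5 bits).
Byte 2: 0x93 = 10010011 (10xxxxxx ✓), payload 010011.
Concatenate: 01000010011 = 0x213 (11 bits → U+0213).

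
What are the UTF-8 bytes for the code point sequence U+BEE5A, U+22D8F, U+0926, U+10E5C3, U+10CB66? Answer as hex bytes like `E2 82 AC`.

F2 BE B9 9A F0 A2 B6 8F E0 A4 A6 F4 8E 97 83 F4 8C AD A6

U+BEE5A: 4-byte form → F2 BE B9 9A.
U+22D8F: 4-byte form → F0 A2 B6 8F.
U+0926: 3-byte form → E0 A4 A6.
U+10E5C3: 4-byte form → F4 8E 97 83.
U+10CB66: 4-byte form → F4 8C AD A6.
Concatenated (19 bytes): F2 BE B9 9A F0 A2 B6 8F E0 A4 A6 F4 8E 97 83 F4 8C AD A6.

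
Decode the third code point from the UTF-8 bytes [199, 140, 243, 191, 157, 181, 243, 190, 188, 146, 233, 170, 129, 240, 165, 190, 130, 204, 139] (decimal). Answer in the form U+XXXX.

Offset 0: leading byte 0xC7 = 11000111 → 2-byte char #1 = C7 8C.
Offset 2: leading byte 0xF3 = 11110011 → 4-byte char #2 = F3 BF 9D B5.
Offset 6: leading byte 0xF3 = 11110011 → 4-byte char #3 = F3 BE BC 92.
Leading byte 0xF3 = 11110011 matches 11110xxx → 4-byte sequence.
Byte 1: 0xF3 = 11110011, payload 011 (3 bits).
Byte 2: 0xBE = 10111110 (10xxxxxx ✓), payload 111110.
Byte 3: 0xBC = 10111100 (10xxxxxx ✓), payload 111100.
Byte 4: 0x92 = 10010010 (10xxxxxx ✓), payload 010010.
Concatenate: 011111110111100010010 = 0xFEF12 (21 bits → U+FEF12).

U+FEF12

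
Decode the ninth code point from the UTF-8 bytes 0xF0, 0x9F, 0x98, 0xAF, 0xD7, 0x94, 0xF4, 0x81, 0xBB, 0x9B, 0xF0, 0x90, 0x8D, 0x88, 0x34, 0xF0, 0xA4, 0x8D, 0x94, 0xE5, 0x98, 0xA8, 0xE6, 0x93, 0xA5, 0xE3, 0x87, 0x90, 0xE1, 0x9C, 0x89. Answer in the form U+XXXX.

Offset 0: leading byte 0xF0 = 11110000 → 4-byte char #1 = F0 9F 98 AF.
Offset 4: leading byte 0xD7 = 11010111 → 2-byte char #2 = D7 94.
Offset 6: leading byte 0xF4 = 11110100 → 4-byte char #3 = F4 81 BB 9B.
Offset 10: leading byte 0xF0 = 11110000 → 4-byte char #4 = F0 90 8D 88.
Offset 14: leading byte 0x34 = 00110100 → 1-byte char #5 = 34.
Offset 15: leading byte 0xF0 = 11110000 → 4-byte char #6 = F0 A4 8D 94.
Offset 19: leading byte 0xE5 = 11100101 → 3-byte char #7 = E5 98 A8.
Offset 22: leading byte 0xE6 = 11100110 → 3-byte char #8 = E6 93 A5.
Offset 25: leading byte 0xE3 = 11100011 → 3-byte char #9 = E3 87 90.
Leading byte 0xE3 = 11100011 matches 1110xxxx → 3-byte sequence.
Byte 1: 0xE3 = 11100011, payload 0011 (4 bits).
Byte 2: 0x87 = 10000111 (10xxxxxx ✓), payload 000111.
Byte 3: 0x90 = 10010000 (10xxxxxx ✓), payload 010000.
Concatenate: 0011000111010000 = 0x31D0 (16 bits → U+31D0).

U+31D0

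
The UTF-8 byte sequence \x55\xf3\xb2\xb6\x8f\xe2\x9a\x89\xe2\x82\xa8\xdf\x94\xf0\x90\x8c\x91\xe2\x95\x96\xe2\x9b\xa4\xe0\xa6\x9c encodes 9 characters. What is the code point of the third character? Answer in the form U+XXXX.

U+2689

Offset 0: leading byte 0x55 = 01010101 → 1-byte char #1 = 55.
Offset 1: leading byte 0xF3 = 11110011 → 4-byte char #2 = F3 B2 B6 8F.
Offset 5: leading byte 0xE2 = 11100010 → 3-byte char #3 = E2 9A 89.
Leading byte 0xE2 = 11100010 matches 1110xxxx → 3-byte sequence.
Byte 1: 0xE2 = 11100010, payload 0010 (4 bits).
Byte 2: 0x9A = 10011010 (10xxxxxx ✓), payload 011010.
Byte 3: 0x89 = 10001001 (10xxxxxx ✓), payload 001001.
Concatenate: 0010011010001001 = 0x2689 (16 bits → U+2689).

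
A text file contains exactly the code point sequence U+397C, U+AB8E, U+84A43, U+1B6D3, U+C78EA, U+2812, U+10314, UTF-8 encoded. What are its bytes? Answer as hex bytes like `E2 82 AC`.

U+397C: 3-byte form → E3 A5 BC.
U+AB8E: 3-byte form → EA AE 8E.
U+84A43: 4-byte form → F2 84 A9 83.
U+1B6D3: 4-byte form → F0 9B 9B 93.
U+C78EA: 4-byte form → F3 87 A3 AA.
U+2812: 3-byte form → E2 A0 92.
U+10314: 4-byte form → F0 90 8C 94.
Concatenated (25 bytes): E3 A5 BC EA AE 8E F2 84 A9 83 F0 9B 9B 93 F3 87 A3 AA E2 A0 92 F0 90 8C 94.

E3 A5 BC EA AE 8E F2 84 A9 83 F0 9B 9B 93 F3 87 A3 AA E2 A0 92 F0 90 8C 94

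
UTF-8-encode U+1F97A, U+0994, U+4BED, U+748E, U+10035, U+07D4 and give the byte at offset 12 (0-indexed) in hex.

U+1F97A → 4-byte form F0 9F A5 BA at offsets 0–3.
U+0994 → 3-byte form E0 A6 94 at offsets 4–6.
U+4BED → 3-byte form E4 AF AD at offsets 7–9.
U+748E → 3-byte form E7 92 8E at offsets 10–12.
Offset 12 falls in char 4's range; it's byte 3 of E7 92 8E = 0x8E.

0x8E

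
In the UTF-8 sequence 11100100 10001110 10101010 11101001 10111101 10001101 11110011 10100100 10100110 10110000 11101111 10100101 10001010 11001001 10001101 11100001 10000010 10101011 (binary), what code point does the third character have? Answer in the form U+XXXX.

Offset 0: leading byte 0xE4 = 11100100 → 3-byte char #1 = E4 8E AA.
Offset 3: leading byte 0xE9 = 11101001 → 3-byte char #2 = E9 BD 8D.
Offset 6: leading byte 0xF3 = 11110011 → 4-byte char #3 = F3 A4 A6 B0.
Leading byte 0xF3 = 11110011 matches 11110xxx → 4-byte sequence.
Byte 1: 0xF3 = 11110011, payload 011 (3 bits).
Byte 2: 0xA4 = 10100100 (10xxxxxx ✓), payload 100100.
Byte 3: 0xA6 = 10100110 (10xxxxxx ✓), payload 100110.
Byte 4: 0xB0 = 10110000 (10xxxxxx ✓), payload 110000.
Concatenate: 011100100100110110000 = 0xE49B0 (21 bits → U+E49B0).

U+E49B0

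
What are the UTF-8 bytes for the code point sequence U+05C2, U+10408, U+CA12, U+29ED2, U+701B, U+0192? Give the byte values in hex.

D7 82 F0 90 90 88 EC A8 92 F0 A9 BB 92 E7 80 9B C6 92

U+05C2: 2-byte form → D7 82.
U+10408: 4-byte form → F0 90 90 88.
U+CA12: 3-byte form → EC A8 92.
U+29ED2: 4-byte form → F0 A9 BB 92.
U+701B: 3-byte form → E7 80 9B.
U+0192: 2-byte form → C6 92.
Concatenated (18 bytes): D7 82 F0 90 90 88 EC A8 92 F0 A9 BB 92 E7 80 9B C6 92.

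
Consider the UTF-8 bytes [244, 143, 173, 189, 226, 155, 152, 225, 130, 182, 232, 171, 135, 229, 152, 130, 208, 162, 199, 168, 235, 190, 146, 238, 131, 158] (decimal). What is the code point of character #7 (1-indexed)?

U+01E8

Offset 0: leading byte 0xF4 = 11110100 → 4-byte char #1 = F4 8F AD BD.
Offset 4: leading byte 0xE2 = 11100010 → 3-byte char #2 = E2 9B 98.
Offset 7: leading byte 0xE1 = 11100001 → 3-byte char #3 = E1 82 B6.
Offset 10: leading byte 0xE8 = 11101000 → 3-byte char #4 = E8 AB 87.
Offset 13: leading byte 0xE5 = 11100101 → 3-byte char #5 = E5 98 82.
Offset 16: leading byte 0xD0 = 11010000 → 2-byte char #6 = D0 A2.
Offset 18: leading byte 0xC7 = 11000111 → 2-byte char #7 = C7 A8.
Leading byte 0xC7 = 11000111 matches 110xxxxx → 2-byte sequence.
Byte 1: 0xC7 = 11000111, payload 00111 (5 bits).
Byte 2: 0xA8 = 10101000 (10xxxxxx ✓), payload 101000.
Concatenate: 00111101000 = 0x1E8 (11 bits → U+01E8).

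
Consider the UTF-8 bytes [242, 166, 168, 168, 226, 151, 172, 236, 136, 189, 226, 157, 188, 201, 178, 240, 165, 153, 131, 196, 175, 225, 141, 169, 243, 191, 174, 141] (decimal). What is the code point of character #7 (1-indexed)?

U+012F

Offset 0: leading byte 0xF2 = 11110010 → 4-byte char #1 = F2 A6 A8 A8.
Offset 4: leading byte 0xE2 = 11100010 → 3-byte char #2 = E2 97 AC.
Offset 7: leading byte 0xEC = 11101100 → 3-byte char #3 = EC 88 BD.
Offset 10: leading byte 0xE2 = 11100010 → 3-byte char #4 = E2 9D BC.
Offset 13: leading byte 0xC9 = 11001001 → 2-byte char #5 = C9 B2.
Offset 15: leading byte 0xF0 = 11110000 → 4-byte char #6 = F0 A5 99 83.
Offset 19: leading byte 0xC4 = 11000100 → 2-byte char #7 = C4 AF.
Leading byte 0xC4 = 11000100 matches 110xxxxx → 2-byte sequence.
Byte 1: 0xC4 = 11000100, payload 00100 (5 bits).
Byte 2: 0xAF = 10101111 (10xxxxxx ✓), payload 101111.
Concatenate: 00100101111 = 0x12F (11 bits → U+012F).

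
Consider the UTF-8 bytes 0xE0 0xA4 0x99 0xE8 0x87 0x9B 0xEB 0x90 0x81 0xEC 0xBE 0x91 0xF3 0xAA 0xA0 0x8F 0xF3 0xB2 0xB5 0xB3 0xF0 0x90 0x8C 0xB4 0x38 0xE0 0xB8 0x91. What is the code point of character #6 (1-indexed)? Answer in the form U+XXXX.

U+F2D73

Offset 0: leading byte 0xE0 = 11100000 → 3-byte char #1 = E0 A4 99.
Offset 3: leading byte 0xE8 = 11101000 → 3-byte char #2 = E8 87 9B.
Offset 6: leading byte 0xEB = 11101011 → 3-byte char #3 = EB 90 81.
Offset 9: leading byte 0xEC = 11101100 → 3-byte char #4 = EC BE 91.
Offset 12: leading byte 0xF3 = 11110011 → 4-byte char #5 = F3 AA A0 8F.
Offset 16: leading byte 0xF3 = 11110011 → 4-byte char #6 = F3 B2 B5 B3.
Leading byte 0xF3 = 11110011 matches 11110xxx → 4-byte sequence.
Byte 1: 0xF3 = 11110011, payload 011 (3 bits).
Byte 2: 0xB2 = 10110010 (10xxxxxx ✓), payload 110010.
Byte 3: 0xB5 = 10110101 (10xxxxxx ✓), payload 110101.
Byte 4: 0xB3 = 10110011 (10xxxxxx ✓), payload 110011.
Concatenate: 011110010110101110011 = 0xF2D73 (21 bits → U+F2D73).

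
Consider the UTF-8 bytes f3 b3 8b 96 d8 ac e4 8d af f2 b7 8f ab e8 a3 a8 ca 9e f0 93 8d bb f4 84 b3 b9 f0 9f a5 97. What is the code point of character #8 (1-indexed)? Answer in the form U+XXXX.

U+104CF9

Offset 0: leading byte 0xF3 = 11110011 → 4-byte char #1 = F3 B3 8B 96.
Offset 4: leading byte 0xD8 = 11011000 → 2-byte char #2 = D8 AC.
Offset 6: leading byte 0xE4 = 11100100 → 3-byte char #3 = E4 8D AF.
Offset 9: leading byte 0xF2 = 11110010 → 4-byte char #4 = F2 B7 8F AB.
Offset 13: leading byte 0xE8 = 11101000 → 3-byte char #5 = E8 A3 A8.
Offset 16: leading byte 0xCA = 11001010 → 2-byte char #6 = CA 9E.
Offset 18: leading byte 0xF0 = 11110000 → 4-byte char #7 = F0 93 8D BB.
Offset 22: leading byte 0xF4 = 11110100 → 4-byte char #8 = F4 84 B3 B9.
Leading byte 0xF4 = 11110100 matches 11110xxx → 4-byte sequence.
Byte 1: 0xF4 = 11110100, payload 100 (3 bits).
Byte 2: 0x84 = 10000100 (10xxxxxx ✓), payload 000100.
Byte 3: 0xB3 = 10110011 (10xxxxxx ✓), payload 110011.
Byte 4: 0xB9 = 10111001 (10xxxxxx ✓), payload 111001.
Concatenate: 100000100110011111001 = 0x104CF9 (21 bits → U+104CF9).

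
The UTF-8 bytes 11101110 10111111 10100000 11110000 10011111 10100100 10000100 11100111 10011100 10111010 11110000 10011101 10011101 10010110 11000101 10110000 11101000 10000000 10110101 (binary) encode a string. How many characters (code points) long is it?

6

Byte at offset 0: 0xEE = 11101110 → 3-byte char (#1). Advance 3.
Byte at offset 3: 0xF0 = 11110000 → 4-byte char (#2). Advance 4.
Byte at offset 7: 0xE7 = 11100111 → 3-byte char (#3). Advance 3.
Byte at offset 10: 0xF0 = 11110000 → 4-byte char (#4). Advance 4.
Byte at offset 14: 0xC5 = 11000101 → 2-byte char (#5). Advance 2.
Byte at offset 16: 0xE8 = 11101000 → 3-byte char (#6). Advance 3.
Reached end at offset 19 after 6 code points.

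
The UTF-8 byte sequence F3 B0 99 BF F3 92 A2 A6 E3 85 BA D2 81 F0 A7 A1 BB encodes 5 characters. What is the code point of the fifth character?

U+2787B

Offset 0: leading byte 0xF3 = 11110011 → 4-byte char #1 = F3 B0 99 BF.
Offset 4: leading byte 0xF3 = 11110011 → 4-byte char #2 = F3 92 A2 A6.
Offset 8: leading byte 0xE3 = 11100011 → 3-byte char #3 = E3 85 BA.
Offset 11: leading byte 0xD2 = 11010010 → 2-byte char #4 = D2 81.
Offset 13: leading byte 0xF0 = 11110000 → 4-byte char #5 = F0 A7 A1 BB.
Leading byte 0xF0 = 11110000 matches 11110xxx → 4-byte sequence.
Byte 1: 0xF0 = 11110000, payload 000 (3 bits).
Byte 2: 0xA7 = 10100111 (10xxxxxx ✓), payload 100111.
Byte 3: 0xA1 = 10100001 (10xxxxxx ✓), payload 100001.
Byte 4: 0xBB = 10111011 (10xxxxxx ✓), payload 111011.
Concatenate: 000100111100001111011 = 0x2787B (21 bits → U+2787B).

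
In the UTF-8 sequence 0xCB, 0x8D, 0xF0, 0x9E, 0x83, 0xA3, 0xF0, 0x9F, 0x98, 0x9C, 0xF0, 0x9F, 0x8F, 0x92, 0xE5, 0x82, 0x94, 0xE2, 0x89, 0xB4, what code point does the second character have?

Offset 0: leading byte 0xCB = 11001011 → 2-byte char #1 = CB 8D.
Offset 2: leading byte 0xF0 = 11110000 → 4-byte char #2 = F0 9E 83 A3.
Leading byte 0xF0 = 11110000 matches 11110xxx → 4-byte sequence.
Byte 1: 0xF0 = 11110000, payload 000 (3 bits).
Byte 2: 0x9E = 10011110 (10xxxxxx ✓), payload 011110.
Byte 3: 0x83 = 10000011 (10xxxxxx ✓), payload 000011.
Byte 4: 0xA3 = 10100011 (10xxxxxx ✓), payload 100011.
Concatenate: 000011110000011100011 = 0x1E0E3 (21 bits → U+1E0E3).

U+1E0E3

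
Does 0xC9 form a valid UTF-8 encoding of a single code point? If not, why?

invalid (sequence truncated)

Leading byte 0xC9 = 11001001 → 2-byte form, but only 1 byte is present.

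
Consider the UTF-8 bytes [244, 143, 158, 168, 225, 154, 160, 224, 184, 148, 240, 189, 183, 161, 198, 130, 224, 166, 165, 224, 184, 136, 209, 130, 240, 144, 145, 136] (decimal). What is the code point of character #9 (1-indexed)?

U+10448

Offset 0: leading byte 0xF4 = 11110100 → 4-byte char #1 = F4 8F 9E A8.
Offset 4: leading byte 0xE1 = 11100001 → 3-byte char #2 = E1 9A A0.
Offset 7: leading byte 0xE0 = 11100000 → 3-byte char #3 = E0 B8 94.
Offset 10: leading byte 0xF0 = 11110000 → 4-byte char #4 = F0 BD B7 A1.
Offset 14: leading byte 0xC6 = 11000110 → 2-byte char #5 = C6 82.
Offset 16: leading byte 0xE0 = 11100000 → 3-byte char #6 = E0 A6 A5.
Offset 19: leading byte 0xE0 = 11100000 → 3-byte char #7 = E0 B8 88.
Offset 22: leading byte 0xD1 = 11010001 → 2-byte char #8 = D1 82.
Offset 24: leading byte 0xF0 = 11110000 → 4-byte char #9 = F0 90 91 88.
Leading byte 0xF0 = 11110000 matches 11110xxx → 4-byte sequence.
Byte 1: 0xF0 = 11110000, payload 000 (3 bits).
Byte 2: 0x90 = 10010000 (10xxxxxx ✓), payload 010000.
Byte 3: 0x91 = 10010001 (10xxxxxx ✓), payload 010001.
Byte 4: 0x88 = 10001000 (10xxxxxx ✓), payload 001000.
Concatenate: 000010000010001001000 = 0x10448 (21 bits → U+10448).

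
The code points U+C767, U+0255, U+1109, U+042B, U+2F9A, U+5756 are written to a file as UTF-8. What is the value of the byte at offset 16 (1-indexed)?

0x96

1-indexed offset 16 is 0-indexed offset 15.
U+C767 → 3-byte form EC 9D A7 at offsets 0–2.
U+0255 → 2-byte form C9 95 at offsets 3–4.
U+1109 → 3-byte form E1 84 89 at offsets 5–7.
U+042B → 2-byte form D0 AB at offsets 8–9.
U+2F9A → 3-byte form E2 BE 9A at offsets 10–12.
U+5756 → 3-byte form E5 9D 96 at offsets 13–15.
Offset 15 falls in char 6's range; it's byte 3 of E5 9D 96 = 0x96.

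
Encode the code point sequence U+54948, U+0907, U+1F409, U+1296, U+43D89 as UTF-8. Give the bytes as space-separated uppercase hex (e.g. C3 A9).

U+54948: 4-byte form → F1 94 A5 88.
U+0907: 3-byte form → E0 A4 87.
U+1F409: 4-byte form → F0 9F 90 89.
U+1296: 3-byte form → E1 8A 96.
U+43D89: 4-byte form → F1 83 B6 89.
Concatenated (18 bytes): F1 94 A5 88 E0 A4 87 F0 9F 90 89 E1 8A 96 F1 83 B6 89.

F1 94 A5 88 E0 A4 87 F0 9F 90 89 E1 8A 96 F1 83 B6 89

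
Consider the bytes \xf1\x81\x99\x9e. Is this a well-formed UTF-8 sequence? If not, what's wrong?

Leading byte 0xF1 = 11110001 → 4-byte form.
Continuation bytes 0x81=10000001, 0x99=10011001, 0x9E=10011110 all match 10xxxxxx.
Decoded value 0x4165E is ≥ 0x10000 (shortest form) and not a surrogate.

valid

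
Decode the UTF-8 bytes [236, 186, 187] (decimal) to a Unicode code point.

U+CEBB

Leading byte 0xEC = 11101100 matches 1110xxxx → 3-byte sequence.
Byte 1: 0xEC = 11101100, payload 1100 (4 bits).
Byte 2: 0xBA = 10111010 (10xxxxxx ✓), payload 111010.
Byte 3: 0xBB = 10111011 (10xxxxxx ✓), payload 111011.
Concatenate: 1100111010111011 = 0xCEBB (16 bits → U+CEBB).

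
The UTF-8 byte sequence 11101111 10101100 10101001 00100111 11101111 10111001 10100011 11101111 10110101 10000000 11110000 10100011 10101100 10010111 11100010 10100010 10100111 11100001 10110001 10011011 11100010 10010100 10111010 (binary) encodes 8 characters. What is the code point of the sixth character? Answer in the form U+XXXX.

Offset 0: leading byte 0xEF = 11101111 → 3-byte char #1 = EF AC A9.
Offset 3: leading byte 0x27 = 00100111 → 1-byte char #2 = 27.
Offset 4: leading byte 0xEF = 11101111 → 3-byte char #3 = EF B9 A3.
Offset 7: leading byte 0xEF = 11101111 → 3-byte char #4 = EF B5 80.
Offset 10: leading byte 0xF0 = 11110000 → 4-byte char #5 = F0 A3 AC 97.
Offset 14: leading byte 0xE2 = 11100010 → 3-byte char #6 = E2 A2 A7.
Leading byte 0xE2 = 11100010 matches 1110xxxx → 3-byte sequence.
Byte 1: 0xE2 = 11100010, payload 0010 (4 bits).
Byte 2: 0xA2 = 10100010 (10xxxxxx ✓), payload 100010.
Byte 3: 0xA7 = 10100111 (10xxxxxx ✓), payload 100111.
Concatenate: 0010100010100111 = 0x28A7 (16 bits → U+28A7).

U+28A7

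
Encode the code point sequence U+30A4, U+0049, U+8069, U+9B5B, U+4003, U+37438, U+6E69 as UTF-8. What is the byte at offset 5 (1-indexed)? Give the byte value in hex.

0xE8

1-indexed offset 5 is 0-indexed offset 4.
U+30A4 → 3-byte form E3 82 A4 at offsets 0–2.
U+0049 → 1-byte form 49 at offsets 3–3.
U+8069 → 3-byte form E8 81 A9 at offsets 4–6.
Offset 4 falls in char 3's range; it's byte 1 of E8 81 A9 = 0xE8.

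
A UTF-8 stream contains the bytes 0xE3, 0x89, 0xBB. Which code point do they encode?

Leading byte 0xE3 = 11100011 matches 1110xxxx → 3-byte sequence.
Byte 1: 0xE3 = 11100011, payload 0011 (4 bits).
Byte 2: 0x89 = 10001001 (10xxxxxx ✓), payload 001001.
Byte 3: 0xBB = 10111011 (10xxxxxx ✓), payload 111011.
Concatenate: 0011001001111011 = 0x327B (16 bits → U+327B).

U+327B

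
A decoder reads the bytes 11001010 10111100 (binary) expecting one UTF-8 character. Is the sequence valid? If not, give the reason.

Leading byte 0xCA = 11001010 → 2-byte form.
Continuation bytes 0xBC=10111100 all match 10xxxxxx.
Decoded value 0x2BC is ≥ 0x80 (shortest form) and not a surrogate.

valid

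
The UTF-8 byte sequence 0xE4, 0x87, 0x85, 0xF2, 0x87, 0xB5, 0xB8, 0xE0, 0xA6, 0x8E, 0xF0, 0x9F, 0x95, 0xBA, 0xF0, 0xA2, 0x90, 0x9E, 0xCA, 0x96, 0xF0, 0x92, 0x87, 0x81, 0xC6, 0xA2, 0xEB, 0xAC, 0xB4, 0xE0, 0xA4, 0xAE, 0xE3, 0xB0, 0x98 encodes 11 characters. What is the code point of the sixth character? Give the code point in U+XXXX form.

U+0296

Offset 0: leading byte 0xE4 = 11100100 → 3-byte char #1 = E4 87 85.
Offset 3: leading byte 0xF2 = 11110010 → 4-byte char #2 = F2 87 B5 B8.
Offset 7: leading byte 0xE0 = 11100000 → 3-byte char #3 = E0 A6 8E.
Offset 10: leading byte 0xF0 = 11110000 → 4-byte char #4 = F0 9F 95 BA.
Offset 14: leading byte 0xF0 = 11110000 → 4-byte char #5 = F0 A2 90 9E.
Offset 18: leading byte 0xCA = 11001010 → 2-byte char #6 = CA 96.
Leading byte 0xCA = 11001010 matches 110xxxxx → 2-byte sequence.
Byte 1: 0xCA = 11001010, payload 01010 (5 bits).
Byte 2: 0x96 = 10010110 (10xxxxxx ✓), payload 010110.
Concatenate: 01010010110 = 0x296 (11 bits → U+0296).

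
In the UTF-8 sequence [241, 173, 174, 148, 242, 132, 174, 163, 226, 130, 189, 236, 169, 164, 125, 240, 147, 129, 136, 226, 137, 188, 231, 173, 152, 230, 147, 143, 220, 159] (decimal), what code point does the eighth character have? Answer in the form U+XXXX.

Offset 0: leading byte 0xF1 = 11110001 → 4-byte char #1 = F1 AD AE 94.
Offset 4: leading byte 0xF2 = 11110010 → 4-byte char #2 = F2 84 AE A3.
Offset 8: leading byte 0xE2 = 11100010 → 3-byte char #3 = E2 82 BD.
Offset 11: leading byte 0xEC = 11101100 → 3-byte char #4 = EC A9 A4.
Offset 14: leading byte 0x7D = 01111101 → 1-byte char #5 = 7D.
Offset 15: leading byte 0xF0 = 11110000 → 4-byte char #6 = F0 93 81 88.
Offset 19: leading byte 0xE2 = 11100010 → 3-byte char #7 = E2 89 BC.
Offset 22: leading byte 0xE7 = 11100111 → 3-byte char #8 = E7 AD 98.
Leading byte 0xE7 = 11100111 matches 1110xxxx → 3-byte sequence.
Byte 1: 0xE7 = 11100111, payload 0111 (4 bits).
Byte 2: 0xAD = 10101101 (10xxxxxx ✓), payload 101101.
Byte 3: 0x98 = 10011000 (10xxxxxx ✓), payload 011000.
Concatenate: 0111101101011000 = 0x7B58 (16 bits → U+7B58).

U+7B58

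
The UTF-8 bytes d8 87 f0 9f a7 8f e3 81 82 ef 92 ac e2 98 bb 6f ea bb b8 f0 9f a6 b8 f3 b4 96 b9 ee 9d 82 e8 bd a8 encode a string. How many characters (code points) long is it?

Byte at offset 0: 0xD8 = 11011000 → 2-byte char (#1). Advance 2.
Byte at offset 2: 0xF0 = 11110000 → 4-byte char (#2). Advance 4.
Byte at offset 6: 0xE3 = 11100011 → 3-byte char (#3). Advance 3.
Byte at offset 9: 0xEF = 11101111 → 3-byte char (#4). Advance 3.
Byte at offset 12: 0xE2 = 11100010 → 3-byte char (#5). Advance 3.
Byte at offset 15: 0x6F = 01101111 → 1-byte char (#6). Advance 1.
Byte at offset 16: 0xEA = 11101010 → 3-byte char (#7). Advance 3.
Byte at offset 19: 0xF0 = 11110000 → 4-byte char (#8). Advance 4.
Byte at offset 23: 0xF3 = 11110011 → 4-byte char (#9). Advance 4.
Byte at offset 27: 0xEE = 11101110 → 3-byte char (#10). Advance 3.
Byte at offset 30: 0xE8 = 11101000 → 3-byte char (#11). Advance 3.
Reached end at offset 33 after 11 code points.

11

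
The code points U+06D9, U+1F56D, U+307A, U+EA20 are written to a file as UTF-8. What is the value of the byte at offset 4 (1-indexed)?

1-indexed offset 4 is 0-indexed offset 3.
U+06D9 → 2-byte form DB 99 at offsets 0–1.
U+1F56D → 4-byte form F0 9F 95 AD at offsets 2–5.
Offset 3 falls in char 2's range; it's byte 2 of F0 9F 95 AD = 0x9F.

0x9F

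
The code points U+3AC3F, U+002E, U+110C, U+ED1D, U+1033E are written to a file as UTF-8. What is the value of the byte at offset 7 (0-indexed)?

U+3AC3F → 4-byte form F0 BA B0 BF at offsets 0–3.
U+002E → 1-byte form 2E at offsets 4–4.
U+110C → 3-byte form E1 84 8C at offsets 5–7.
Offset 7 falls in char 3's range; it's byte 3 of E1 84 8C = 0x8C.

0x8C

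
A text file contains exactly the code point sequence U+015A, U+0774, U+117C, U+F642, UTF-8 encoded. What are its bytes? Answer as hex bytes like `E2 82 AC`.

C5 9A DD B4 E1 85 BC EF 99 82

U+015A: 2-byte form → C5 9A.
U+0774: 2-byte form → DD B4.
U+117C: 3-byte form → E1 85 BC.
U+F642: 3-byte form → EF 99 82.
Concatenated (10 bytes): C5 9A DD B4 E1 85 BC EF 99 82.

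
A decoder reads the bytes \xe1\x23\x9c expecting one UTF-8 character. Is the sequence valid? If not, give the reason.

Leading byte 0xE1 = 11100001 → 3-byte form.
Byte 2 is 0x23 = 00100011, which is not 10xxxxxx — expected a continuation byte.

invalid (non-continuation byte where continuation expected)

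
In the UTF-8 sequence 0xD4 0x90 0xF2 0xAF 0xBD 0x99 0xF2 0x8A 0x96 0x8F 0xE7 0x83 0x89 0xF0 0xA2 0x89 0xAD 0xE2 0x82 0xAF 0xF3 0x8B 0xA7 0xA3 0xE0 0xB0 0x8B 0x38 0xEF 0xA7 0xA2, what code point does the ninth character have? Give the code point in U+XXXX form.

U+0038

Offset 0: leading byte 0xD4 = 11010100 → 2-byte char #1 = D4 90.
Offset 2: leading byte 0xF2 = 11110010 → 4-byte char #2 = F2 AF BD 99.
Offset 6: leading byte 0xF2 = 11110010 → 4-byte char #3 = F2 8A 96 8F.
Offset 10: leading byte 0xE7 = 11100111 → 3-byte char #4 = E7 83 89.
Offset 13: leading byte 0xF0 = 11110000 → 4-byte char #5 = F0 A2 89 AD.
Offset 17: leading byte 0xE2 = 11100010 → 3-byte char #6 = E2 82 AF.
Offset 20: leading byte 0xF3 = 11110011 → 4-byte char #7 = F3 8B A7 A3.
Offset 24: leading byte 0xE0 = 11100000 → 3-byte char #8 = E0 B0 8B.
Offset 27: leading byte 0x38 = 00111000 → 1-byte char #9 = 38.
Leading byte 0x38 = 00111000 matches 0xxxxxxx → 1-byte sequence.
Byte 1: 0x38 = 00111000, payload 0111000 (7 bits).
Concatenate: 0111000 = 0x38 (7 bits → U+0038).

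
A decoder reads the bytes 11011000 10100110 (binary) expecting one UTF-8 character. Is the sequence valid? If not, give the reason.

Leading byte 0xD8 = 11011000 → 2-byte form.
Continuation bytes 0xA6=10100110 all match 10xxxxxx.
Decoded value 0x626 is ≥ 0x80 (shortest form) and not a surrogate.

valid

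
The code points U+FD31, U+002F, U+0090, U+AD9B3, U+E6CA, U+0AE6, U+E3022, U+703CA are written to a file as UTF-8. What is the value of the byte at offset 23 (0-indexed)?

0x8A

U+FD31 → 3-byte form EF B4 B1 at offsets 0–2.
U+002F → 1-byte form 2F at offsets 3–3.
U+0090 → 2-byte form C2 90 at offsets 4–5.
U+AD9B3 → 4-byte form F2 AD A6 B3 at offsets 6–9.
U+E6CA → 3-byte form EE 9B 8A at offsets 10–12.
U+0AE6 → 3-byte form E0 AB A6 at offsets 13–15.
U+E3022 → 4-byte form F3 A3 80 A2 at offsets 16–19.
U+703CA → 4-byte form F1 B0 8F 8A at offsets 20–23.
Offset 23 falls in char 8's range; it's byte 4 of F1 B0 8F 8A = 0x8A.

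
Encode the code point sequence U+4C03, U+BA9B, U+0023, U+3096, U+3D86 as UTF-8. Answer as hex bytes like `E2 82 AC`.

U+4C03: 3-byte form → E4 B0 83.
U+BA9B: 3-byte form → EB AA 9B.
U+0023: 1-byte form → 23.
U+3096: 3-byte form → E3 82 96.
U+3D86: 3-byte form → E3 B6 86.
Concatenated (13 bytes): E4 B0 83 EB AA 9B 23 E3 82 96 E3 B6 86.

E4 B0 83 EB AA 9B 23 E3 82 96 E3 B6 86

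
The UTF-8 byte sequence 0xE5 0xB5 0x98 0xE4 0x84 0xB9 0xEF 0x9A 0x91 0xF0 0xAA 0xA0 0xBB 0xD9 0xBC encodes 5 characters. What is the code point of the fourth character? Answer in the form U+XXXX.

U+2A83B

Offset 0: leading byte 0xE5 = 11100101 → 3-byte char #1 = E5 B5 98.
Offset 3: leading byte 0xE4 = 11100100 → 3-byte char #2 = E4 84 B9.
Offset 6: leading byte 0xEF = 11101111 → 3-byte char #3 = EF 9A 91.
Offset 9: leading byte 0xF0 = 11110000 → 4-byte char #4 = F0 AA A0 BB.
Leading byte 0xF0 = 11110000 matches 11110xxx → 4-byte sequence.
Byte 1: 0xF0 = 11110000, payload 000 (3 bits).
Byte 2: 0xAA = 10101010 (10xxxxxx ✓), payload 101010.
Byte 3: 0xA0 = 10100000 (10xxxxxx ✓), payload 100000.
Byte 4: 0xBB = 10111011 (10xxxxxx ✓), payload 111011.
Concatenate: 000101010100000111011 = 0x2A83B (21 bits → U+2A83B).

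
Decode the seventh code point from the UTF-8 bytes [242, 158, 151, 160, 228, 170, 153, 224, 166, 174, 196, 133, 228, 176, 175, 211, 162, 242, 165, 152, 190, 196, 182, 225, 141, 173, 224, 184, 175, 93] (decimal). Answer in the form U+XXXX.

Offset 0: leading byte 0xF2 = 11110010 → 4-byte char #1 = F2 9E 97 A0.
Offset 4: leading byte 0xE4 = 11100100 → 3-byte char #2 = E4 AA 99.
Offset 7: leading byte 0xE0 = 11100000 → 3-byte char #3 = E0 A6 AE.
Offset 10: leading byte 0xC4 = 11000100 → 2-byte char #4 = C4 85.
Offset 12: leading byte 0xE4 = 11100100 → 3-byte char #5 = E4 B0 AF.
Offset 15: leading byte 0xD3 = 11010011 → 2-byte char #6 = D3 A2.
Offset 17: leading byte 0xF2 = 11110010 → 4-byte char #7 = F2 A5 98 BE.
Leading byte 0xF2 = 11110010 matches 11110xxx → 4-byte sequence.
Byte 1: 0xF2 = 11110010, payload 010 (3 bits).
Byte 2: 0xA5 = 10100101 (10xxxxxx ✓), payload 100101.
Byte 3: 0x98 = 10011000 (10xxxxxx ✓), payload 011000.
Byte 4: 0xBE = 10111110 (10xxxxxx ✓), payload 111110.
Concatenate: 010100101011000111110 = 0xA563E (21 bits → U+A563E).

U+A563E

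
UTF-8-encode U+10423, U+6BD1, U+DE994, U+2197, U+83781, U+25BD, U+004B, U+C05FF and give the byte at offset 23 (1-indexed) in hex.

1-indexed offset 23 is 0-indexed offset 22.
U+10423 → 4-byte form F0 90 90 A3 at offsets 0–3.
U+6BD1 → 3-byte form E6 AF 91 at offsets 4–6.
U+DE994 → 4-byte form F3 9E A6 94 at offsets 7–10.
U+2197 → 3-byte form E2 86 97 at offsets 11–13.
U+83781 → 4-byte form F2 83 9E 81 at offsets 14–17.
U+25BD → 3-byte form E2 96 BD at offsets 18–20.
U+004B → 1-byte form 4B at offsets 21–21.
U+C05FF → 4-byte form F3 80 97 BF at offsets 22–25.
Offset 22 falls in char 8's range; it's byte 1 of F3 80 97 BF = 0xF3.

0xF3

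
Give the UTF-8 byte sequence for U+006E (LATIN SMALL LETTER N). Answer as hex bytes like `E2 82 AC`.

6E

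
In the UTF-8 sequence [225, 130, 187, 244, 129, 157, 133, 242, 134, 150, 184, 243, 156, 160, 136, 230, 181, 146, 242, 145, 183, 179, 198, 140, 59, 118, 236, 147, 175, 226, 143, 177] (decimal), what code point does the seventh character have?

U+018C

Offset 0: leading byte 0xE1 = 11100001 → 3-byte char #1 = E1 82 BB.
Offset 3: leading byte 0xF4 = 11110100 → 4-byte char #2 = F4 81 9D 85.
Offset 7: leading byte 0xF2 = 11110010 → 4-byte char #3 = F2 86 96 B8.
Offset 11: leading byte 0xF3 = 11110011 → 4-byte char #4 = F3 9C A0 88.
Offset 15: leading byte 0xE6 = 11100110 → 3-byte char #5 = E6 B5 92.
Offset 18: leading byte 0xF2 = 11110010 → 4-byte char #6 = F2 91 B7 B3.
Offset 22: leading byte 0xC6 = 11000110 → 2-byte char #7 = C6 8C.
Leading byte 0xC6 = 11000110 matches 110xxxxx → 2-byte sequence.
Byte 1: 0xC6 = 11000110, payload 00110 (5 bits).
Byte 2: 0x8C = 10001100 (10xxxxxx ✓), payload 001100.
Concatenate: 00110001100 = 0x18C (11 bits → U+018C).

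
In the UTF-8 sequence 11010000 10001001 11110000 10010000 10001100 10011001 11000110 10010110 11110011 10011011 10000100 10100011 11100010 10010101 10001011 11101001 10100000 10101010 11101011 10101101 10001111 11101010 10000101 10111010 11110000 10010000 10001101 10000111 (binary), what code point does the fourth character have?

Offset 0: leading byte 0xD0 = 11010000 → 2-byte char #1 = D0 89.
Offset 2: leading byte 0xF0 = 11110000 → 4-byte char #2 = F0 90 8C 99.
Offset 6: leading byte 0xC6 = 11000110 → 2-byte char #3 = C6 96.
Offset 8: leading byte 0xF3 = 11110011 → 4-byte char #4 = F3 9B 84 A3.
Leading byte 0xF3 = 11110011 matches 11110xxx → 4-byte sequence.
Byte 1: 0xF3 = 11110011, payload 011 (3 bits).
Byte 2: 0x9B = 10011011 (10xxxxxx ✓), payload 011011.
Byte 3: 0x84 = 10000100 (10xxxxxx ✓), payload 000100.
Byte 4: 0xA3 = 10100011 (10xxxxxx ✓), payload 100011.
Concatenate: 011011011000100100011 = 0xDB123 (21 bits → U+DB123).

U+DB123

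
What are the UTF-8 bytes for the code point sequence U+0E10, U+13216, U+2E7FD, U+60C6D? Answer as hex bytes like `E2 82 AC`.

E0 B8 90 F0 93 88 96 F0 AE 9F BD F1 A0 B1 AD

U+0E10: 3-byte form → E0 B8 90.
U+13216: 4-byte form → F0 93 88 96.
U+2E7FD: 4-byte form → F0 AE 9F BD.
U+60C6D: 4-byte form → F1 A0 B1 AD.
Concatenated (15 bytes): E0 B8 90 F0 93 88 96 F0 AE 9F BD F1 A0 B1 AD.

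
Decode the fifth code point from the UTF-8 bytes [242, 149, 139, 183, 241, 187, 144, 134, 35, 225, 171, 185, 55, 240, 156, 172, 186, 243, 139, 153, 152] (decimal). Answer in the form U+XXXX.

Offset 0: leading byte 0xF2 = 11110010 → 4-byte char #1 = F2 95 8B B7.
Offset 4: leading byte 0xF1 = 11110001 → 4-byte char #2 = F1 BB 90 86.
Offset 8: leading byte 0x23 = 00100011 → 1-byte char #3 = 23.
Offset 9: leading byte 0xE1 = 11100001 → 3-byte char #4 = E1 AB B9.
Offset 12: leading byte 0x37 = 00110111 → 1-byte char #5 = 37.
Leading byte 0x37 = 00110111 matches 0xxxxxxx → 1-byte sequence.
Byte 1: 0x37 = 00110111, payload 0110111 (7 bits).
Concatenate: 0110111 = 0x37 (7 bits → U+0037).

U+0037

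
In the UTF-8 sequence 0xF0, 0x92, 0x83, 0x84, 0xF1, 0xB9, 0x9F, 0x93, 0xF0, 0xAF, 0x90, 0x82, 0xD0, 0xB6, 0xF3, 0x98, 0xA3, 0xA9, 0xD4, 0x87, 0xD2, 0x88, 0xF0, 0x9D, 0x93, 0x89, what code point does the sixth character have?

Offset 0: leading byte 0xF0 = 11110000 → 4-byte char #1 = F0 92 83 84.
Offset 4: leading byte 0xF1 = 11110001 → 4-byte char #2 = F1 B9 9F 93.
Offset 8: leading byte 0xF0 = 11110000 → 4-byte char #3 = F0 AF 90 82.
Offset 12: leading byte 0xD0 = 11010000 → 2-byte char #4 = D0 B6.
Offset 14: leading byte 0xF3 = 11110011 → 4-byte char #5 = F3 98 A3 A9.
Offset 18: leading byte 0xD4 = 11010100 → 2-byte char #6 = D4 87.
Leading byte 0xD4 = 11010100 matches 110xxxxx → 2-byte sequence.
Byte 1: 0xD4 = 11010100, payload 10100 (5 bits).
Byte 2: 0x87 = 10000111 (10xxxxxx ✓), payload 000111.
Concatenate: 10100000111 = 0x507 (11 bits → U+0507).

U+0507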